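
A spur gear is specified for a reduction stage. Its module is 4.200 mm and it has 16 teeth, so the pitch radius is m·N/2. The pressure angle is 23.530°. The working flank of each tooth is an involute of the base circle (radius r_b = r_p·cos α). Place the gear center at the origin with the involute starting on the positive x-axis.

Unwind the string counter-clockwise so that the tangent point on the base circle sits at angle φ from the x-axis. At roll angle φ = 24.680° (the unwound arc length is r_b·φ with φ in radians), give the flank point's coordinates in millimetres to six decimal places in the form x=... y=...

pitch radius r_p = m·N/2 = 4.200·16/2 = 33.600000
base radius r_b = r_p·cos α = 33.600000·cos 23.530° = 30.806199
roll angle φ = 24.680° = 0.43074726 rad
x = r_b·(cos φ + φ·sin φ) = 30.806199·(0.90865399 + 0.43074726·0.41754992) = 33.532932
y = r_b·(sin φ − φ·cos φ) = 30.806199·(0.41754992 − 0.43074726·0.90865399) = 0.805573

x=33.532932 y=0.805573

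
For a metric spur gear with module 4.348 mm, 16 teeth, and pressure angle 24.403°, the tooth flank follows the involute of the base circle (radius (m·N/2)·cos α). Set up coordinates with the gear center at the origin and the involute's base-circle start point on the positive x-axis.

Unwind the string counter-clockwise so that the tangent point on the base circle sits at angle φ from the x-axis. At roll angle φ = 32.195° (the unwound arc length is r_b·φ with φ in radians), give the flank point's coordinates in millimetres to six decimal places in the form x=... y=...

pitch radius r_p = m·N/2 = 4.348·16/2 = 34.784000
base radius r_b = r_p·cos α = 34.784000·cos 24.403° = 31.676468
roll angle φ = 32.195° = 0.56190875 rad
x = r_b·(cos φ + φ·sin φ) = 31.676468·(0.84623967 + 0.56190875·0.53280243) = 36.289386
y = r_b·(sin φ − φ·cos φ) = 31.676468·(0.53280243 − 0.56190875·0.84623967) = 1.814838

x=36.289386 y=1.814838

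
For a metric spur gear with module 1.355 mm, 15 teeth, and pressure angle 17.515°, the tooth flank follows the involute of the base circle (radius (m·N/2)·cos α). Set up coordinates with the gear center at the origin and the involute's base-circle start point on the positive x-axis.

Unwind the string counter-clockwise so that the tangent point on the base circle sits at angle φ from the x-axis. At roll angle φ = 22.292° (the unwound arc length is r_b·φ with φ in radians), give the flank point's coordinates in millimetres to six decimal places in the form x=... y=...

x=10.397334 y=0.187393

pitch radius r_p = m·N/2 = 1.355·15/2 = 10.162500
base radius r_b = r_p·cos α = 10.162500·cos 17.515° = 9.691348
roll angle φ = 22.292° = 0.38906880 rad
x = r_b·(cos φ + φ·sin φ) = 9.691348·(0.92526269 + 0.38906880·0.37932697) = 10.397334
y = r_b·(sin φ − φ·cos φ) = 9.691348·(0.37932697 − 0.38906880·0.92526269) = 0.187393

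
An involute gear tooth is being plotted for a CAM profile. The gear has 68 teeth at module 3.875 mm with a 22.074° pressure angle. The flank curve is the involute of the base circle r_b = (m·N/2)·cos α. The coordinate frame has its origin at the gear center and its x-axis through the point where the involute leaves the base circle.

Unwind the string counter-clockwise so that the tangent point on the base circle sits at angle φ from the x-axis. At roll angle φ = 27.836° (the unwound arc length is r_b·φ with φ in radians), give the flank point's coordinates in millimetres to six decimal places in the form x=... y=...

pitch radius r_p = m·N/2 = 3.875·68/2 = 131.750000
base radius r_b = r_p·cos α = 131.750000·cos 22.074° = 122.092628
roll angle φ = 27.836° = 0.48582985 rad
x = r_b·(cos φ + φ·sin φ) = 122.092628·(0.88428776 + 0.48582985·0.46694235) = 135.662282
y = r_b·(sin φ − φ·cos φ) = 122.092628·(0.46694235 − 0.48582985·0.88428776) = 4.557590

x=135.662282 y=4.557590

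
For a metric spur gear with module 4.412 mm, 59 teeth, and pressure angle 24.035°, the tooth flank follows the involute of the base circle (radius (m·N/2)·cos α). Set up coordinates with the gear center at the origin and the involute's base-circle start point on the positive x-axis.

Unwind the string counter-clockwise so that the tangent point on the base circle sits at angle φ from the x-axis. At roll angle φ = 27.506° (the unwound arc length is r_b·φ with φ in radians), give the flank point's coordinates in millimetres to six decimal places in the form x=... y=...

x=131.787806 y=4.283713

pitch radius r_p = m·N/2 = 4.412·59/2 = 130.154000
base radius r_b = r_p·cos α = 130.154000·cos 24.035° = 118.869235
roll angle φ = 27.506° = 0.48007026 rad
x = r_b·(cos φ + φ·sin φ) = 118.869235·(0.88696247 + 0.48007026·0.46184150) = 131.787806
y = r_b·(sin φ − φ·cos φ) = 118.869235·(0.46184150 − 0.48007026·0.88696247) = 4.283713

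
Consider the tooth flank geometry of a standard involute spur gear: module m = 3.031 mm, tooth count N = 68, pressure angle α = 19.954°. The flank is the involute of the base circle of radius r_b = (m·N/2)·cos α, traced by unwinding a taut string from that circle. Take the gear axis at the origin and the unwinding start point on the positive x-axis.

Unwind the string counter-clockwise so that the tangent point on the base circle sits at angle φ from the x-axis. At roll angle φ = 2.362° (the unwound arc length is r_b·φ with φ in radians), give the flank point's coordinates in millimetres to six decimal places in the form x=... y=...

x=96.949627 y=0.002262

pitch radius r_p = m·N/2 = 3.031·68/2 = 103.054000
base radius r_b = r_p·cos α = 103.054000·cos 19.954° = 96.867350
roll angle φ = 2.362° = 0.04122468 rad
x = r_b·(cos φ + φ·sin φ) = 96.867350·(0.99915038 + 0.04122468·0.04121300) = 96.949627
y = r_b·(sin φ − φ·cos φ) = 96.867350·(0.04121300 − 0.04122468·0.99915038) = 0.002262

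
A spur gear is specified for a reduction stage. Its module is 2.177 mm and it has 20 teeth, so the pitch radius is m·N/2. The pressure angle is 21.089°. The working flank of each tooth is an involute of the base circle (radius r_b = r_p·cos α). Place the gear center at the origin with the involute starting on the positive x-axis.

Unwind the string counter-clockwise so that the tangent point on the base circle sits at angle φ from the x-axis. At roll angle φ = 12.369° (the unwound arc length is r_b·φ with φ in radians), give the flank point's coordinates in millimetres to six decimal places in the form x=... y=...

pitch radius r_p = m·N/2 = 2.177·20/2 = 21.770000
base radius r_b = r_p·cos α = 21.770000·cos 21.089° = 20.311903
roll angle φ = 12.369° = 0.21587978 rad
x = r_b·(cos φ + φ·sin φ) = 20.311903·(0.97678832 + 0.21587978·0.21420687) = 20.779711
y = r_b·(sin φ − φ·cos φ) = 20.311903·(0.21420687 − 0.21587978·0.97678832) = 0.067802

x=20.779711 y=0.067802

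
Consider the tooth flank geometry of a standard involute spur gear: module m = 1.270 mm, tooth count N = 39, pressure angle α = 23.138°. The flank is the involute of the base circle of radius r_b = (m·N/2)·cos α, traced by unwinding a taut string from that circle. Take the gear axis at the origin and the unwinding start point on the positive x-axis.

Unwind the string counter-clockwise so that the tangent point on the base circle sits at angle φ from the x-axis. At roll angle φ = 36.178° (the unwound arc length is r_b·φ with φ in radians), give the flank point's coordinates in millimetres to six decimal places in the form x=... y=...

x=26.870114 y=1.835897

pitch radius r_p = m·N/2 = 1.270·39/2 = 24.765000
base radius r_b = r_p·cos α = 24.765000·cos 23.138° = 22.772930
roll angle φ = 36.178° = 0.63142522 rad
x = r_b·(cos φ + φ·sin φ) = 22.772930·(0.80718703 + 0.63142522·0.59029577) = 26.870114
y = r_b·(sin φ − φ·cos φ) = 22.772930·(0.59029577 − 0.63142522·0.80718703) = 1.835897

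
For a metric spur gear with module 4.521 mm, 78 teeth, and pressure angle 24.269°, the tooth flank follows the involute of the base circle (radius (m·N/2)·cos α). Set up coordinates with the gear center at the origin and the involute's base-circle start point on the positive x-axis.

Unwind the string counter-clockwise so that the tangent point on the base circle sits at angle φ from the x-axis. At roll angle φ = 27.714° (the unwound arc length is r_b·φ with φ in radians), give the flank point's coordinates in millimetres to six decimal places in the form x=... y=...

x=178.454823 y=5.922826

pitch radius r_p = m·N/2 = 4.521·78/2 = 176.319000
base radius r_b = r_p·cos α = 176.319000·cos 24.269° = 160.736948
roll angle φ = 27.714° = 0.48370055 rad
x = r_b·(cos φ + φ·sin φ) = 160.736948·(0.88528002 + 0.48370055·0.46505837) = 178.454823
y = r_b·(sin φ − φ·cos φ) = 160.736948·(0.46505837 − 0.48370055·0.88528002) = 5.922826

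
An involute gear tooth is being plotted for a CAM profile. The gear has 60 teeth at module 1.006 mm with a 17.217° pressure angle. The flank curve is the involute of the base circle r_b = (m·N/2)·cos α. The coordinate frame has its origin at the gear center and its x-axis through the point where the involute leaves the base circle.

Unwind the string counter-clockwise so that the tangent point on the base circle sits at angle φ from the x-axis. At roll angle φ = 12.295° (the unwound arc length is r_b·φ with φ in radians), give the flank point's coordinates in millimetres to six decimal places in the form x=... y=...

pitch radius r_p = m·N/2 = 1.006·60/2 = 30.180000
base radius r_b = r_p·cos α = 30.180000·cos 17.217° = 28.827652
roll angle φ = 12.295° = 0.21458823 rad
x = r_b·(cos φ + φ·sin φ) = 28.827652·(0.97706416 + 0.21458823·0.21294512) = 29.483760
y = r_b·(sin φ − φ·cos φ) = 28.827652·(0.21294512 − 0.21458823·0.97706416) = 0.094516

x=29.483760 y=0.094516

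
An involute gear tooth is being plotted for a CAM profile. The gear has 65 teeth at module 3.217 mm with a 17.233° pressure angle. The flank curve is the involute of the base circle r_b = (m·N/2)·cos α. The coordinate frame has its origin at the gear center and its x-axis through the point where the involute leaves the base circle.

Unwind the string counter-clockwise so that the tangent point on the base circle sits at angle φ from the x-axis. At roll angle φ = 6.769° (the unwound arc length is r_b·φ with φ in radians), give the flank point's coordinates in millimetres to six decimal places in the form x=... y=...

x=100.553372 y=0.054811

pitch radius r_p = m·N/2 = 3.217·65/2 = 104.552500
base radius r_b = r_p·cos α = 104.552500·cos 17.233° = 99.858917
roll angle φ = 6.769° = 0.11814134 rad
x = r_b·(cos φ + φ·sin φ) = 99.858917·(0.99302943 + 0.11814134·0.11786670) = 100.553372
y = r_b·(sin φ − φ·cos φ) = 99.858917·(0.11786670 − 0.11814134·0.99302943) = 0.054811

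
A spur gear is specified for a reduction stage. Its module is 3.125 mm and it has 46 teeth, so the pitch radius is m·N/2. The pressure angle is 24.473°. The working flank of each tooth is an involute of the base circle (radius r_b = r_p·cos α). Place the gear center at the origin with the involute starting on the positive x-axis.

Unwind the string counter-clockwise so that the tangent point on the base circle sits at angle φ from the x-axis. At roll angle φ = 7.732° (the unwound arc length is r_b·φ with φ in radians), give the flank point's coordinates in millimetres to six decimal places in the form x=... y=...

pitch radius r_p = m·N/2 = 3.125·46/2 = 71.875000
base radius r_b = r_p·cos α = 71.875000·cos 24.473° = 65.417505
roll angle φ = 7.732° = 0.13494886 rad
x = r_b·(cos φ + φ·sin φ) = 65.417505·(0.99090821 + 0.13494886·0.13453963) = 66.010461
y = r_b·(sin φ − φ·cos φ) = 65.417505·(0.13453963 − 0.13494886·0.99090821) = 0.053492

x=66.010461 y=0.053492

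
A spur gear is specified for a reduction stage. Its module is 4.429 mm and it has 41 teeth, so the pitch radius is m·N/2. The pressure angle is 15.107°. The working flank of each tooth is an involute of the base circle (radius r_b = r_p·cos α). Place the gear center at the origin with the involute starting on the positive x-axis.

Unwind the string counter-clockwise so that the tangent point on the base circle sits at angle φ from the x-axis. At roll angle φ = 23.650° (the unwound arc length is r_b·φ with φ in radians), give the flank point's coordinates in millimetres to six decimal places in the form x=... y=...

x=94.809086 y=2.020095

pitch radius r_p = m·N/2 = 4.429·41/2 = 90.794500
base radius r_b = r_p·cos α = 90.794500·cos 15.107° = 87.656714
roll angle φ = 23.650° = 0.41277037 rad
x = r_b·(cos φ + φ·sin φ) = 87.656714·(0.91601301 + 0.41277037·0.40114856) = 94.809086
y = r_b·(sin φ − φ·cos φ) = 87.656714·(0.40114856 − 0.41277037·0.91601301) = 2.020095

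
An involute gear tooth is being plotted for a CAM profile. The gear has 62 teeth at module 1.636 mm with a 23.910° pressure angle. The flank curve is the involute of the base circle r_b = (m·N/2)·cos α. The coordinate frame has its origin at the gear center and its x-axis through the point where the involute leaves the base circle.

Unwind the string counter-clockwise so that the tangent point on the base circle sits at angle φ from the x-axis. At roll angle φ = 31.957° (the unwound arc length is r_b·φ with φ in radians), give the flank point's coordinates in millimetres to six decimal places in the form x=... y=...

x=53.024121 y=2.599058

pitch radius r_p = m·N/2 = 1.636·62/2 = 50.716000
base radius r_b = r_p·cos α = 50.716000·cos 23.910° = 46.363717
roll angle φ = 31.957° = 0.55775487 rad
x = r_b·(cos φ + φ·sin φ) = 46.363717·(0.84844556 + 0.55775487·0.52928266) = 53.024121
y = r_b·(sin φ − φ·cos φ) = 46.363717·(0.52928266 − 0.55775487·0.84844556) = 2.599058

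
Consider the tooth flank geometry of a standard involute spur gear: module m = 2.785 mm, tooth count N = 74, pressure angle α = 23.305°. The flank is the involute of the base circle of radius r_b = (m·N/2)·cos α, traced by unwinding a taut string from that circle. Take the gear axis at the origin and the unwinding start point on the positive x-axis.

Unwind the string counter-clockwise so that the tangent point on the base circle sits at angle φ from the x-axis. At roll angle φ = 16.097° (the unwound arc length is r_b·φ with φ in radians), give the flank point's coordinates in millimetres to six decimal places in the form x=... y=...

pitch radius r_p = m·N/2 = 2.785·74/2 = 103.045000
base radius r_b = r_p·cos α = 103.045000·cos 23.305° = 94.637750
roll angle φ = 16.097° = 0.28094565 rad
x = r_b·(cos φ + φ·sin φ) = 94.637750·(0.96079367 + 0.28094565·0.27726435) = 98.299274
y = r_b·(sin φ − φ·cos φ) = 94.637750·(0.27726435 − 0.28094565·0.96079367) = 0.694030

x=98.299274 y=0.694030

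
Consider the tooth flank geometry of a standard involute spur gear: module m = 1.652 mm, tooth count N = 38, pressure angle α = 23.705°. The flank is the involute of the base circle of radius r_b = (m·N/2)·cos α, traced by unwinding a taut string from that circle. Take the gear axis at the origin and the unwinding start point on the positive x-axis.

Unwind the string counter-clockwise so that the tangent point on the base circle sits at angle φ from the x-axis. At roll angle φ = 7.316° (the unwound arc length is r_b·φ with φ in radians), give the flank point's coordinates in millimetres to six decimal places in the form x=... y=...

x=28.973053 y=0.019912

pitch radius r_p = m·N/2 = 1.652·38/2 = 31.388000
base radius r_b = r_p·cos α = 31.388000·cos 23.705° = 28.739716
roll angle φ = 7.316° = 0.12768829 rad
x = r_b·(cos φ + φ·sin φ) = 28.739716·(0.99185892 + 0.12768829·0.12734159) = 28.973053
y = r_b·(sin φ − φ·cos φ) = 28.739716·(0.12734159 − 0.12768829·0.99185892) = 0.019912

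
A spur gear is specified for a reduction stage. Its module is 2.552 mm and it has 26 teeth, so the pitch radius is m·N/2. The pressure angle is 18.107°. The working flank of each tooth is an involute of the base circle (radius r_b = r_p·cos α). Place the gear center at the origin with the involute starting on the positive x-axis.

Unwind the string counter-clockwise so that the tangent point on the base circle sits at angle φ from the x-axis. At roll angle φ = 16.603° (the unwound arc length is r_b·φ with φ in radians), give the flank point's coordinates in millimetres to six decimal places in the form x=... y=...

x=32.829314 y=0.253621

pitch radius r_p = m·N/2 = 2.552·26/2 = 33.176000
base radius r_b = r_p·cos α = 33.176000·cos 18.107° = 31.533050
roll angle φ = 16.603° = 0.28977702 rad
x = r_b·(cos φ + φ·sin φ) = 31.533050·(0.95830761 + 0.28977702·0.28573854) = 32.829314
y = r_b·(sin φ − φ·cos φ) = 31.533050·(0.28573854 − 0.28977702·0.95830761) = 0.253621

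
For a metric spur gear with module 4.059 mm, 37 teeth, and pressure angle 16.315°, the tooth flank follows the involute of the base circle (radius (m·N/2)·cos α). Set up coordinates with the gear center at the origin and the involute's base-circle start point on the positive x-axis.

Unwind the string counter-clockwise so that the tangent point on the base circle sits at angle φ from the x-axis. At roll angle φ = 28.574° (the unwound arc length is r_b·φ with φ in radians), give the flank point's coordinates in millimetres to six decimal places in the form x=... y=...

x=80.480161 y=2.906194

pitch radius r_p = m·N/2 = 4.059·37/2 = 75.091500
base radius r_b = r_p·cos α = 75.091500·cos 16.315° = 72.067699
roll angle φ = 28.574° = 0.49871038 rad
x = r_b·(cos φ + φ·sin φ) = 72.067699·(0.87820011 + 0.49871038·0.47829339) = 80.480161
y = r_b·(sin φ − φ·cos φ) = 72.067699·(0.47829339 − 0.49871038·0.87820011) = 2.906194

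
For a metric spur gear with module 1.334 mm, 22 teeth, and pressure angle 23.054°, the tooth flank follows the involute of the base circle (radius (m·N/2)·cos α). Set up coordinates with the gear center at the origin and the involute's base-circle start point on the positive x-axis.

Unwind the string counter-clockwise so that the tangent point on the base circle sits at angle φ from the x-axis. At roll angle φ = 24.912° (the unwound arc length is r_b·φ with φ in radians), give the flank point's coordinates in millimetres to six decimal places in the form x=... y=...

x=14.718660 y=0.362998

pitch radius r_p = m·N/2 = 1.334·22/2 = 14.674000
base radius r_b = r_p·cos α = 14.674000·cos 23.054° = 13.502078
roll angle φ = 24.912° = 0.43479642 rad
x = r_b·(cos φ + φ·sin φ) = 13.502078·(0.90695581 + 0.43479642·0.42122577) = 14.718660
y = r_b·(sin φ − φ·cos φ) = 13.502078·(0.42122577 − 0.43479642·0.90695581) = 0.362998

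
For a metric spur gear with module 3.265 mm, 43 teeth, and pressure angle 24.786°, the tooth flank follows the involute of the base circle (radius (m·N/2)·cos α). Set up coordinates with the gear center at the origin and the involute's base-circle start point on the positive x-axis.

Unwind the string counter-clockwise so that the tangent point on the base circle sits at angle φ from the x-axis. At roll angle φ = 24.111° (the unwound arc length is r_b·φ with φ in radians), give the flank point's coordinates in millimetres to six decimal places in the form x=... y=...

pitch radius r_p = m·N/2 = 3.265·43/2 = 70.197500
base radius r_b = r_p·cos α = 70.197500·cos 24.786° = 63.730902
roll angle φ = 24.111° = 0.42081634 rad
x = r_b·(cos φ + φ·sin φ) = 63.730902·(0.91275577 + 0.42081634·0.40850570) = 69.126465
y = r_b·(sin φ − φ·cos φ) = 63.730902·(0.40850570 − 0.42081634·0.91275577) = 1.555236

x=69.126465 y=1.555236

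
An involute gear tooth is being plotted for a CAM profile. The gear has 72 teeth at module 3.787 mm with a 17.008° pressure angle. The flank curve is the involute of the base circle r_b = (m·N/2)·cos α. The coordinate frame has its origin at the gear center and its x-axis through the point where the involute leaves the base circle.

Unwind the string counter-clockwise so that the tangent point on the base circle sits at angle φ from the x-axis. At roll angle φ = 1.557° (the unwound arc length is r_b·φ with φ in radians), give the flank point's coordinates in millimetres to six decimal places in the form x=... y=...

pitch radius r_p = m·N/2 = 3.787·72/2 = 136.332000
base radius r_b = r_p·cos α = 136.332000·cos 17.008° = 130.369373
roll angle φ = 1.557° = 0.02717478 rad
x = r_b·(cos φ + φ·sin φ) = 130.369373·(0.99963079 + 0.02717478·0.02717143) = 130.417501
y = r_b·(sin φ − φ·cos φ) = 130.369373·(0.02717143 − 0.02717478·0.99963079) = 0.000872

x=130.417501 y=0.000872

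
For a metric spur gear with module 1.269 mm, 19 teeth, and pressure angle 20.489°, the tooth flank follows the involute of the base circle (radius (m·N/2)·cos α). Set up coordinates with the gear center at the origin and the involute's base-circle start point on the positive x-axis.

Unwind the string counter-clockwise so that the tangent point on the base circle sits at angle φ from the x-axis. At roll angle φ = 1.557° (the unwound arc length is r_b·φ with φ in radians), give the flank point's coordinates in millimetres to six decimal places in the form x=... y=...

x=11.297031 y=0.000076

pitch radius r_p = m·N/2 = 1.269·19/2 = 12.055500
base radius r_b = r_p·cos α = 12.055500·cos 20.489° = 11.292862
roll angle φ = 1.557° = 0.02717478 rad
x = r_b·(cos φ + φ·sin φ) = 11.292862·(0.99963079 + 0.02717478·0.02717143) = 11.297031
y = r_b·(sin φ − φ·cos φ) = 11.292862·(0.02717143 − 0.02717478·0.99963079) = 0.000076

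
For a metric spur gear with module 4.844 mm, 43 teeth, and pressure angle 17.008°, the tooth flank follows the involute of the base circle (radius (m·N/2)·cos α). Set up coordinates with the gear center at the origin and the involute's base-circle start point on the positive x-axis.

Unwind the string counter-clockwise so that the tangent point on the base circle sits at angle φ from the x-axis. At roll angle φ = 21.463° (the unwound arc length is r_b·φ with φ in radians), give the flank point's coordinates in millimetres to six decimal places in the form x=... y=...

pitch radius r_p = m·N/2 = 4.844·43/2 = 104.146000
base radius r_b = r_p·cos α = 104.146000·cos 17.008° = 99.591063
roll angle φ = 21.463° = 0.37460002 rad
x = r_b·(cos φ + φ·sin φ) = 99.591063·(0.93065405 + 0.37460002·0.36590031) = 106.335401
y = r_b·(sin φ − φ·cos φ) = 99.591063·(0.36590031 − 0.37460002·0.93065405) = 1.720664

x=106.335401 y=1.720664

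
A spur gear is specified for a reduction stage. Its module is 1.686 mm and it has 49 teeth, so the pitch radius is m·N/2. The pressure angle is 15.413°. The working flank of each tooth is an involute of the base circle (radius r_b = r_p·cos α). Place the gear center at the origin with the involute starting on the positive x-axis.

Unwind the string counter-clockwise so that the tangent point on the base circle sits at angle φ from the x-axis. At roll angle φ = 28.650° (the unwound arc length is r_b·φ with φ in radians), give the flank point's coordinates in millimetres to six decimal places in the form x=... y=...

x=44.492907 y=1.618465

pitch radius r_p = m·N/2 = 1.686·49/2 = 41.307000
base radius r_b = r_p·cos α = 41.307000·cos 15.413° = 39.821399
roll angle φ = 28.650° = 0.50003683 rad
x = r_b·(cos φ + φ·sin φ) = 39.821399·(0.87756490 + 0.50003683·0.47945786) = 44.492907
y = r_b·(sin φ − φ·cos φ) = 39.821399·(0.47945786 − 0.50003683·0.87756490) = 1.618465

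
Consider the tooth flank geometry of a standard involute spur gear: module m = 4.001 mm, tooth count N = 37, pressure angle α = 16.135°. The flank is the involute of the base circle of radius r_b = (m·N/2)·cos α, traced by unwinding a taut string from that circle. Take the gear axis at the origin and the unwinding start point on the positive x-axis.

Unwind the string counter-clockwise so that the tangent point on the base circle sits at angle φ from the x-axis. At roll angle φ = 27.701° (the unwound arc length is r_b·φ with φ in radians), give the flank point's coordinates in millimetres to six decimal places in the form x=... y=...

x=78.933573 y=2.616368

pitch radius r_p = m·N/2 = 4.001·37/2 = 74.018500
base radius r_b = r_p·cos α = 74.018500·cos 16.135° = 71.102880
roll angle φ = 27.701° = 0.48347366 rad
x = r_b·(cos φ + φ·sin φ) = 71.102880·(0.88538551 + 0.48347366·0.46485750) = 78.933573
y = r_b·(sin φ − φ·cos φ) = 71.102880·(0.46485750 − 0.48347366·0.88538551) = 2.616368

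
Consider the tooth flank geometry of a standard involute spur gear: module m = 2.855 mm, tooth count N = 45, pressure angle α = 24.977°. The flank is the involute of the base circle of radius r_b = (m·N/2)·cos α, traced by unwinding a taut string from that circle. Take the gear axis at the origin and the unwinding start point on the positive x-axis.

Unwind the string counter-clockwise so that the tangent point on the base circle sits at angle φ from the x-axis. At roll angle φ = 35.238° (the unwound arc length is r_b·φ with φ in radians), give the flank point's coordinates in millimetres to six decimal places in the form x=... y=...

x=68.222811 y=4.346836

pitch radius r_p = m·N/2 = 2.855·45/2 = 64.237500
base radius r_b = r_p·cos α = 64.237500·cos 24.977° = 58.229840
roll angle φ = 35.238° = 0.61501912 rad
x = r_b·(cos φ + φ·sin φ) = 58.229840·(0.81676241 + 0.61501912·0.57697414) = 68.222811
y = r_b·(sin φ − φ·cos φ) = 58.229840·(0.57697414 − 0.61501912·0.81676241) = 4.346836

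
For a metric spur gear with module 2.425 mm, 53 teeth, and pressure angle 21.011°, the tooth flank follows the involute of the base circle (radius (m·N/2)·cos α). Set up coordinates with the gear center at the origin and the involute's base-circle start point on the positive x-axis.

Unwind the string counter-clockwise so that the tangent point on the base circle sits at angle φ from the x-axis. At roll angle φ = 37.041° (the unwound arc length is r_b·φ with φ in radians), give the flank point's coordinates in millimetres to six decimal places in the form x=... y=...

x=71.246265 y=5.180544

pitch radius r_p = m·N/2 = 2.425·53/2 = 64.262500
base radius r_b = r_p·cos α = 64.262500·cos 21.011° = 59.989790
roll angle φ = 37.041° = 0.64648741 rad
x = r_b·(cos φ + φ·sin φ) = 59.989790·(0.79820466 + 0.64648741·0.60238636) = 71.246265
y = r_b·(sin φ − φ·cos φ) = 59.989790·(0.60238636 − 0.64648741·0.79820466) = 5.180544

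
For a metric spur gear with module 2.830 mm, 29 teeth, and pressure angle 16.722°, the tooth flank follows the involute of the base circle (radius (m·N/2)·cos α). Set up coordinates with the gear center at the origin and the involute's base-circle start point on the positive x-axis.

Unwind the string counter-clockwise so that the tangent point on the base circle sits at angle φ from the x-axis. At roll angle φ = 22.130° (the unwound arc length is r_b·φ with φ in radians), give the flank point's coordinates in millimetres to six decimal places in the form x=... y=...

x=42.122702 y=0.743621

pitch radius r_p = m·N/2 = 2.830·29/2 = 41.035000
base radius r_b = r_p·cos α = 41.035000·cos 16.722° = 39.299715
roll angle φ = 22.130° = 0.38624136 rad
x = r_b·(cos φ + φ·sin φ) = 39.299715·(0.92633151 + 0.38624136·0.37670934) = 42.122702
y = r_b·(sin φ − φ·cos φ) = 39.299715·(0.37670934 − 0.38624136·0.92633151) = 0.743621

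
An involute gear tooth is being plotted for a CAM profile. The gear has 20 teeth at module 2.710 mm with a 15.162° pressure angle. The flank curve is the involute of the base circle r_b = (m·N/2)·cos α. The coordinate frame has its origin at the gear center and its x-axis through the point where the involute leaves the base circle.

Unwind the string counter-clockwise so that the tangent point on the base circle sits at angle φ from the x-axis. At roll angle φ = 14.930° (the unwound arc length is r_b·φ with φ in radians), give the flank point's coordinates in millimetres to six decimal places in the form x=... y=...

x=27.029664 y=0.153222

pitch radius r_p = m·N/2 = 2.710·20/2 = 27.100000
base radius r_b = r_p·cos α = 27.100000·cos 15.162° = 26.156654
roll angle φ = 14.930° = 0.26057766 rad
x = r_b·(cos φ + φ·sin φ) = 26.156654·(0.96624131 + 0.26057766·0.25763875) = 27.029664
y = r_b·(sin φ − φ·cos φ) = 26.156654·(0.25763875 − 0.26057766·0.96624131) = 0.153222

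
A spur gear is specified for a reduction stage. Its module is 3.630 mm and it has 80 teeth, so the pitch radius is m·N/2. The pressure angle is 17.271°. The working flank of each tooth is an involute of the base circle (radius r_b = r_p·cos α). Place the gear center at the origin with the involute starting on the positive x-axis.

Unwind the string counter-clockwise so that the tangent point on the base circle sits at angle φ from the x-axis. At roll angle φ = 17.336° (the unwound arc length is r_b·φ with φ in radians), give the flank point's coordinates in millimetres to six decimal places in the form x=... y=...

pitch radius r_p = m·N/2 = 3.630·80/2 = 145.200000
base radius r_b = r_p·cos α = 145.200000·cos 17.271° = 138.653105
roll angle φ = 17.336° = 0.30257028 rad
x = r_b·(cos φ + φ·sin φ) = 138.653105·(0.95457376 + 0.30257028·0.29797471) = 144.855344
y = r_b·(sin φ − φ·cos φ) = 138.653105·(0.29797471 − 0.30257028·0.95457376) = 1.268545

x=144.855344 y=1.268545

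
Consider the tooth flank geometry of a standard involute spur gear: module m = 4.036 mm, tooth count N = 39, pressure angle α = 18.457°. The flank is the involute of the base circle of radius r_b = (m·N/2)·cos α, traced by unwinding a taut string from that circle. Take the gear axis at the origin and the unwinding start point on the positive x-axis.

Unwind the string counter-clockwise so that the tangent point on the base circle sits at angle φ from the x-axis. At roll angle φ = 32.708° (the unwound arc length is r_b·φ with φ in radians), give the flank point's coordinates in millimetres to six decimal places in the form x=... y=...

pitch radius r_p = m·N/2 = 4.036·39/2 = 78.702000
base radius r_b = r_p·cos α = 78.702000·cos 18.457° = 74.653689
roll angle φ = 32.708° = 0.57086229 rad
x = r_b·(cos φ + φ·sin φ) = 74.653689·(0.84143534 + 0.57086229·0.54035781) = 85.844668
y = r_b·(sin φ − φ·cos φ) = 74.653689·(0.54035781 − 0.57086229·0.84143534) = 4.480274

x=85.844668 y=4.480274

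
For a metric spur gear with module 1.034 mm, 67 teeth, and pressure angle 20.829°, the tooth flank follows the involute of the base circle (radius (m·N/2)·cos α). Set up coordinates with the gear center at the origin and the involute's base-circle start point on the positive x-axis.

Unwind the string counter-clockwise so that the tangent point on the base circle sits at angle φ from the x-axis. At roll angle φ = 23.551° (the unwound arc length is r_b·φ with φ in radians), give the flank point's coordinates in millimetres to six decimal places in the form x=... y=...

pitch radius r_p = m·N/2 = 1.034·67/2 = 34.639000
base radius r_b = r_p·cos α = 34.639000·cos 20.829° = 32.375197
roll angle φ = 23.551° = 0.41104249 rad
x = r_b·(cos φ + φ·sin φ) = 32.375197·(0.91670478 + 0.41104249·0.39956520) = 34.995744
y = r_b·(sin φ − φ·cos φ) = 32.375197·(0.39956520 − 0.41104249·0.91670478) = 0.736878

x=34.995744 y=0.736878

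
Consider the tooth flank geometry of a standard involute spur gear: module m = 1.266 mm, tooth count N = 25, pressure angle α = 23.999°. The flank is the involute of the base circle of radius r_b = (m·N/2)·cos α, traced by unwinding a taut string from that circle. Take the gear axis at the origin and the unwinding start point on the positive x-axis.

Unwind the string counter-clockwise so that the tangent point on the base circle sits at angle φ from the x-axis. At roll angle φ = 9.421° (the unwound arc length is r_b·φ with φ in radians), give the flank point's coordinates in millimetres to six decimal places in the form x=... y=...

pitch radius r_p = m·N/2 = 1.266·25/2 = 15.825000
base radius r_b = r_p·cos α = 15.825000·cos 23.999° = 14.456969
roll angle φ = 9.421° = 0.16442747 rad
x = r_b·(cos φ + φ·sin φ) = 14.456969·(0.98651223 + 0.16442747·0.16368755) = 14.651082
y = r_b·(sin φ − φ·cos φ) = 14.456969·(0.16368755 − 0.16442747·0.98651223) = 0.021365

x=14.651082 y=0.021365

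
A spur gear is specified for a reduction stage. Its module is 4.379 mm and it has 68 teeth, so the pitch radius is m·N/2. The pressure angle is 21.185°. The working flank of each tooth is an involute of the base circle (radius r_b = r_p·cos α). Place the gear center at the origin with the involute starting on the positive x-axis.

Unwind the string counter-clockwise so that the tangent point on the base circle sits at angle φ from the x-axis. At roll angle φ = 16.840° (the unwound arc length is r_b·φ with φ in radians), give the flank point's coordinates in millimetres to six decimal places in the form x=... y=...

x=144.691343 y=1.164784

pitch radius r_p = m·N/2 = 4.379·68/2 = 148.886000
base radius r_b = r_p·cos α = 148.886000·cos 21.185° = 138.824052
roll angle φ = 16.840° = 0.29391345 rad
x = r_b·(cos φ + φ·sin φ) = 138.824052·(0.95711748 + 0.29391345·0.28970006) = 144.691343
y = r_b·(sin φ − φ·cos φ) = 138.824052·(0.28970006 − 0.29391345·0.95711748) = 1.164784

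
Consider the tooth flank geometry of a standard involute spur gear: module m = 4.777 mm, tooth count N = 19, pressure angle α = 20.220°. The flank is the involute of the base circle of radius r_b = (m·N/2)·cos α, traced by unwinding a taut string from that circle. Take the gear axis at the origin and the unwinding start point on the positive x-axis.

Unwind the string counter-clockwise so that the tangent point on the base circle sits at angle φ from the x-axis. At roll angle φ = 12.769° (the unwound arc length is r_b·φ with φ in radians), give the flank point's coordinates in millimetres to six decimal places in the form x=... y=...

x=43.629183 y=0.156342

pitch radius r_p = m·N/2 = 4.777·19/2 = 45.381500
base radius r_b = r_p·cos α = 45.381500·cos 20.220° = 42.584749
roll angle φ = 12.769° = 0.22286109 rad
x = r_b·(cos φ + φ·sin φ) = 42.584749·(0.97526908 + 0.22286109·0.22102086) = 43.629183
y = r_b·(sin φ − φ·cos φ) = 42.584749·(0.22102086 − 0.22286109·0.97526908) = 0.156342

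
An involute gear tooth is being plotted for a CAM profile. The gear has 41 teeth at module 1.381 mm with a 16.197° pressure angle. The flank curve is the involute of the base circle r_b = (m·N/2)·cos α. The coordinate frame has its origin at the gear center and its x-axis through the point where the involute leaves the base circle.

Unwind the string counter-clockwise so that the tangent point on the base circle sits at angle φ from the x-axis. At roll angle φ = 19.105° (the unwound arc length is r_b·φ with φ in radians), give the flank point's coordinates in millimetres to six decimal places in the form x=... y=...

x=28.656447 y=0.332257

pitch radius r_p = m·N/2 = 1.381·41/2 = 28.310500
base radius r_b = r_p·cos α = 28.310500·cos 16.197° = 27.186808
roll angle φ = 19.105° = 0.33344515 rad
x = r_b·(cos φ + φ·sin φ) = 27.186808·(0.94492035 + 0.33344515·0.32730036) = 28.656447
y = r_b·(sin φ − φ·cos φ) = 27.186808·(0.32730036 − 0.33344515·0.94492035) = 0.332257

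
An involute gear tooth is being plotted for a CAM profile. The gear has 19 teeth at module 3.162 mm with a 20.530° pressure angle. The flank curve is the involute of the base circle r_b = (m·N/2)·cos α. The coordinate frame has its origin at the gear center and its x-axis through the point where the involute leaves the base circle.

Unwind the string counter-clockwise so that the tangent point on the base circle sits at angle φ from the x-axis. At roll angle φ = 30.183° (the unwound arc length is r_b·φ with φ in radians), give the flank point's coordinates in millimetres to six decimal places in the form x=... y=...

x=31.767875 y=1.333171

pitch radius r_p = m·N/2 = 3.162·19/2 = 30.039000
base radius r_b = r_p·cos α = 30.039000·cos 20.530° = 28.131184
roll angle φ = 30.183° = 0.52679273 rad
x = r_b·(cos φ + φ·sin φ) = 28.131184·(0.86442401 + 0.52679273·0.50276349) = 31.767875
y = r_b·(sin φ − φ·cos φ) = 28.131184·(0.50276349 − 0.52679273·0.86442401) = 1.333171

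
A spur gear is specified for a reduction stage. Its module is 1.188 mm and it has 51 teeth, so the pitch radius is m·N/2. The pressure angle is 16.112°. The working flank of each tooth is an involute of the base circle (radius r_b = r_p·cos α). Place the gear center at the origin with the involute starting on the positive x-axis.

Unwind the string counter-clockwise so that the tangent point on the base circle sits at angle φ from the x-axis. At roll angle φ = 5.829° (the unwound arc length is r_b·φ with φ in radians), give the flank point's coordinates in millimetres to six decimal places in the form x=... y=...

pitch radius r_p = m·N/2 = 1.188·51/2 = 30.294000
base radius r_b = r_p·cos α = 30.294000·cos 16.112° = 29.104084
roll angle φ = 5.829° = 0.10173524 rad
x = r_b·(cos φ + φ·sin φ) = 29.104084·(0.99482943 + 0.10173524·0.10155984) = 29.254309
y = r_b·(sin φ − φ·cos φ) = 29.104084·(0.10155984 − 0.10173524·0.99482943) = 0.010205

x=29.254309 y=0.010205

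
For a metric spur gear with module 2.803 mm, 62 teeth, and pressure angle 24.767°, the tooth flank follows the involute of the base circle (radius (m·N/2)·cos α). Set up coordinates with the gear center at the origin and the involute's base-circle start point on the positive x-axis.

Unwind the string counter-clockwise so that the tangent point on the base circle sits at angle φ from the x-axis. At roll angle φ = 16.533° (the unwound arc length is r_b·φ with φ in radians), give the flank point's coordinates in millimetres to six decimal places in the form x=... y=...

pitch radius r_p = m·N/2 = 2.803·62/2 = 86.893000
base radius r_b = r_p·cos α = 86.893000·cos 24.767° = 78.900488
roll angle φ = 16.533° = 0.28855529 rad
x = r_b·(cos φ + φ·sin φ) = 78.900488·(0.95865599 + 0.28855529·0.28456754) = 82.117218
y = r_b·(sin φ − φ·cos φ) = 78.900488·(0.28456754 − 0.28855529·0.95865599) = 0.626650

x=82.117218 y=0.626650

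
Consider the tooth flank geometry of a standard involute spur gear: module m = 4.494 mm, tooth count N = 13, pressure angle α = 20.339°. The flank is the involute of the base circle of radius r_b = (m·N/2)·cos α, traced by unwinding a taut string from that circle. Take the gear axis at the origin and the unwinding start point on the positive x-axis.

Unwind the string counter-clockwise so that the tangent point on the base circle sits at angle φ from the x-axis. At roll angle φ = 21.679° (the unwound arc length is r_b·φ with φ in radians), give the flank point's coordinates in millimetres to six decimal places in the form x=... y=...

x=29.280765 y=0.487514

pitch radius r_p = m·N/2 = 4.494·13/2 = 29.211000
base radius r_b = r_p·cos α = 29.211000·cos 20.339° = 27.389769
roll angle φ = 21.679° = 0.37836993 rad
x = r_b·(cos φ + φ·sin φ) = 27.389769·(0.92926803 + 0.37836993·0.36940619) = 29.280765
y = r_b·(sin φ − φ·cos φ) = 27.389769·(0.36940619 − 0.37836993·0.92926803) = 0.487514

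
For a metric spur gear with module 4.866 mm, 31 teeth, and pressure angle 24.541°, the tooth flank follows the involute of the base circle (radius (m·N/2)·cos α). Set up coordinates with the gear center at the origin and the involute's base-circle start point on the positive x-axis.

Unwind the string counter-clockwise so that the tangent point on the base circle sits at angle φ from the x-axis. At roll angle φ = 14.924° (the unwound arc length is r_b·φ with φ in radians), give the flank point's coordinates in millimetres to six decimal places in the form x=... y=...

pitch radius r_p = m·N/2 = 4.866·31/2 = 75.423000
base radius r_b = r_p·cos α = 75.423000·cos 24.541° = 68.609610
roll angle φ = 14.924° = 0.26047294 rad
x = r_b·(cos φ + φ·sin φ) = 68.609610·(0.96626829 + 0.26047294·0.25753757) = 70.897730
y = r_b·(sin φ − φ·cos φ) = 68.609610·(0.25753757 − 0.26047294·0.96626829) = 0.401423

x=70.897730 y=0.401423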